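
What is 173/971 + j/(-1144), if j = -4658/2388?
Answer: 238568387/1326323856 ≈ 0.17987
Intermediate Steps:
j = -2329/1194 (j = -4658*1/2388 = -2329/1194 ≈ -1.9506)
173/971 + j/(-1144) = 173/971 - 2329/1194/(-1144) = 173*(1/971) - 2329/1194*(-1/1144) = 173/971 + 2329/1365936 = 238568387/1326323856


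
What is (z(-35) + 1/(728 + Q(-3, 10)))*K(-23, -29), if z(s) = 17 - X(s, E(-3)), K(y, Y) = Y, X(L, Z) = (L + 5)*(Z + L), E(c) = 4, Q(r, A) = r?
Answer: 661924/25 ≈ 26477.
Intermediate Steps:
X(L, Z) = (5 + L)*(L + Z)
z(s) = -3 - s² - 9*s (z(s) = 17 - (s² + 5*s + 5*4 + s*4) = 17 - (s² + 5*s + 20 + 4*s) = 17 - (20 + s² + 9*s) = 17 + (-20 - s² - 9*s) = -3 - s² - 9*s)
(z(-35) + 1/(728 + Q(-3, 10)))*K(-23, -29) = ((-3 - 1*(-35)² - 9*(-35)) + 1/(728 - 3))*(-29) = ((-3 - 1*1225 + 315) + 1/725)*(-29) = ((-3 - 1225 + 315) + 1/725)*(-29) = (-913 + 1/725)*(-29) = -661924/725*(-29) = 661924/25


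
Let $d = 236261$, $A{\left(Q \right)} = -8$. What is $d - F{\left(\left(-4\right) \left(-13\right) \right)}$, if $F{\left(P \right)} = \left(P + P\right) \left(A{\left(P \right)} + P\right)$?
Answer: $231685$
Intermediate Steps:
$F{\left(P \right)} = 2 P \left(-8 + P\right)$ ($F{\left(P \right)} = \left(P + P\right) \left(-8 + P\right) = 2 P \left(-8 + P\right)$)
$d - F{\left(\left(-4\right) \left(-13\right) \right)} = 236261 - 2 \left(\left(-4\right) \left(-13\right)\right) \left(-8 - -52\right) = 236261 - 2 \cdot 52 \left(-8 + 52\right) = 236261 - 2 \cdot 52 \cdot 44 = 236261 - 4576 = 231685$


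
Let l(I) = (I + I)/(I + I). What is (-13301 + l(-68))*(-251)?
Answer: 3338300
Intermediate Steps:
l(I) = 1 (l(I) = (2*I)/((2*I)) = (2*I)*(1/(2*I)) = 1)
(-13301 + l(-68))*(-251) = (-13301 + 1)*(-251) = -13300*(-251) = 3338300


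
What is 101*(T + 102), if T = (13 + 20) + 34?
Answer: 17069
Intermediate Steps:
T = 67 (T = 33 + 34 = 67)
101*(T + 102) = 101*(67 + 102) = 101*169 = 17069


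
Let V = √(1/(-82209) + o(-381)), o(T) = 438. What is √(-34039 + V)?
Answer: √(-230046443621559 + 82209*√2960143938069)/82209 ≈ 184.44*I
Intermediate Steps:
V = √2960143938069/82209 (V = √(1/(-82209) + 438) = √(-1/82209 + 438) = √(36007541/82209) = √2960143938069/82209 ≈ 20.928)
√(-34039 + V) = √(-34039 + √2960143938069/82209)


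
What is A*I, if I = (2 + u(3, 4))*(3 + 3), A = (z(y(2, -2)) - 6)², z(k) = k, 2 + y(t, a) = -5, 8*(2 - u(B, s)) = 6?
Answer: 6591/2 ≈ 3295.5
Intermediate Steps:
u(B, s) = 5/4 (u(B, s) = 2 - ⅛*6 = 2 - ¾ = 5/4)
y(t, a) = -7 (y(t, a) = -2 - 5 = -7)
A = 169 (A = (-7 - 6)² = (-13)² = 169)
I = 39/2 (I = (2 + 5/4)*(3 + 3) = (13/4)*6 = 39/2 ≈ 19.500)
A*I = 169*(39/2) = 6591/2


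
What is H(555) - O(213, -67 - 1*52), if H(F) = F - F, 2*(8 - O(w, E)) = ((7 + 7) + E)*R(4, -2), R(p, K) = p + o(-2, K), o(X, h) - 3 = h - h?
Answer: -751/2 ≈ -375.50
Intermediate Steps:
o(X, h) = 3 (o(X, h) = 3 + (h - h) = 3 + 0 = 3)
R(p, K) = 3 + p (R(p, K) = p + 3 = 3 + p)
O(w, E) = -41 - 7*E/2 (O(w, E) = 8 - ((7 + 7) + E)*(3 + 4)/2 = 8 - (14 + E)*7/2 = 8 - (98 + 7*E)/2 = 8 + (-49 - 7*E/2) = -41 - 7*E/2)
H(F) = 0
H(555) - O(213, -67 - 1*52) = 0 - (-41 - 7*(-67 - 1*52)/2) = 0 - (-41 - 7*(-67 - 52)/2) = 0 - (-41 - 7/2*(-119)) = 0 - (-41 + 833/2) = 0 - 1*751/2 = 0 - 751/2 = -751/2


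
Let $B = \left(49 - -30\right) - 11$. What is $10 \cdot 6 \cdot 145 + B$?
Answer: $8768$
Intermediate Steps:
$B = 68$ ($B = \left(49 + 30\right) - 11 = 79 - 11 = 68$)
$10 \cdot 6 \cdot 145 + B = 10 \cdot 6 \cdot 145 + 68 = 60 \cdot 145 + 68 = 8700 + 68 = 8768$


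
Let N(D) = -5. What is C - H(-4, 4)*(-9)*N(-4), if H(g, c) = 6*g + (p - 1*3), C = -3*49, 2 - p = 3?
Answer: 1113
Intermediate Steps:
p = -1 (p = 2 - 1*3 = 2 - 3 = -1)
C = -147
H(g, c) = -4 + 6*g (H(g, c) = 6*g + (-1 - 1*3) = 6*g + (-1 - 3) = 6*g - 4 = -4 + 6*g)
C - H(-4, 4)*(-9)*N(-4) = -147 - (-4 + 6*(-4))*(-9)*(-5) = -147 - (-4 - 24)*(-9)*(-5) = -147 - (-28*(-9))*(-5) = -147 - 252*(-5) = -147 - 1*(-1260) = -147 + 1260 = 1113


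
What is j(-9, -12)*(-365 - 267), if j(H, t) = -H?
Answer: -5688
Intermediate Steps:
j(-9, -12)*(-365 - 267) = (-1*(-9))*(-365 - 267) = 9*(-632) = -5688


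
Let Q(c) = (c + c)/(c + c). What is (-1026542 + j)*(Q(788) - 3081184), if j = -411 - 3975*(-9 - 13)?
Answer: 2894780672049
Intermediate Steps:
Q(c) = 1 (Q(c) = (2*c)/((2*c)) = (2*c)*(1/(2*c)) = 1)
j = 87039 (j = -411 - 3975*(-22) = -411 - 795*(-110) = -411 + 87450 = 87039)
(-1026542 + j)*(Q(788) - 3081184) = (-1026542 + 87039)*(1 - 3081184) = -939503*(-3081183) = 2894780672049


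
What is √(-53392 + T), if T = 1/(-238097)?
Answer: 15*I*√13452454071233/238097 ≈ 231.07*I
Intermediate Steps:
T = -1/238097 ≈ -4.2000e-6
√(-53392 + T) = √(-53392 - 1/238097) = √(-12712475025/238097) = 15*I*√13452454071233/238097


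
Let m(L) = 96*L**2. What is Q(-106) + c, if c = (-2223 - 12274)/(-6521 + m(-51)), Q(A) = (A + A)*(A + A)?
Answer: 10929242703/243175 ≈ 44944.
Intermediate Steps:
Q(A) = 4*A**2 (Q(A) = (2*A)*(2*A) = 4*A**2)
c = -14497/243175 (c = (-2223 - 12274)/(-6521 + 96*(-51)**2) = -14497/(-6521 + 96*2601) = -14497/(-6521 + 249696) = -14497/243175 ≈ -0.059615)
Q(-106) + c = 4*(-106)**2 - 14497/243175 = 4*11236 - 14497/243175 = 44944 - 14497/243175 = 10929242703/243175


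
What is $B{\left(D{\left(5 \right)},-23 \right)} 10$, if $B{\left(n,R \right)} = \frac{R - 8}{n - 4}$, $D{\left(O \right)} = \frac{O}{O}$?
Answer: $\frac{310}{3} \approx 103.33$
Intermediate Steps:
$D{\left(O \right)} = 1$
$B{\left(n,R \right)} = \frac{-8 + R}{-4 + n}$
$B{\left(D{\left(5 \right)},-23 \right)} 10 = \frac{-8 - 23}{-4 + 1} \cdot 10 = \frac{1}{-3} \left(-31\right) 10 = \left(- \frac{1}{3}\right) \left(-31\right) 10 = \frac{31}{3} \cdot 10 = \frac{310}{3}$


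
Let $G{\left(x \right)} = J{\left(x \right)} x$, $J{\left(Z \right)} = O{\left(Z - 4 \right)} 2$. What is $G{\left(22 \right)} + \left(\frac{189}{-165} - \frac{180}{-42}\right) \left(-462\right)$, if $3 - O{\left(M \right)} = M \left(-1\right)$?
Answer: $- \frac{2634}{5} \approx -526.8$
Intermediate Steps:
$O{\left(M \right)} = 3 + M$ ($O{\left(M \right)} = 3 - M \left(-1\right) = 3 - - M = 3 + M$)
$J{\left(Z \right)} = -2 + 2 Z$ ($J{\left(Z \right)} = \left(3 + \left(Z - 4\right)\right) 2 = \left(3 + \left(-4 + Z\right)\right) 2 = \left(-1 + Z\right) 2 = -2 + 2 Z$)
$G{\left(x \right)} = x \left(-2 + 2 x\right)$ ($G{\left(x \right)} = \left(-2 + 2 x\right) x = x \left(-2 + 2 x\right)$)
$G{\left(22 \right)} + \left(\frac{189}{-165} - \frac{180}{-42}\right) \left(-462\right) = 2 \cdot 22 \left(-1 + 22\right) + \left(\frac{189}{-165} - \frac{180}{-42}\right) \left(-462\right) = 2 \cdot 22 \cdot 21 + \left(189 \left(- \frac{1}{165}\right) - - \frac{30}{7}\right) \left(-462\right) = 924 + \left(- \frac{63}{55} + \frac{30}{7}\right) \left(-462\right) = 924 + \frac{1209}{385} \left(-462\right) = 924 - \frac{7254}{5} = - \frac{2634}{5}$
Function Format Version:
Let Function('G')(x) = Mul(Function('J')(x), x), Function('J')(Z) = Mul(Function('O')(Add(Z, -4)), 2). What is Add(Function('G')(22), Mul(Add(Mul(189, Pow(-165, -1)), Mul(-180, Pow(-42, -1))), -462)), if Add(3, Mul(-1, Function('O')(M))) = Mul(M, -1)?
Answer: Rational(-2634, 5) ≈ -526.80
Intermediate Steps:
Function('O')(M) = Add(3, M) (Function('O')(M) = Add(3, Mul(-1, Mul(M, -1))) = Add(3, Mul(-1, Mul(-1, M))) = Add(3, M))
Function('J')(Z) = Add(-2, Mul(2, Z)) (Function('J')(Z) = Mul(Add(3, Add(Z, -4)), 2) = Mul(Add(3, Add(-4, Z)), 2) = Mul(Add(-1, Z), 2) = Add(-2, Mul(2, Z)))
Function('G')(x) = Mul(x, Add(-2, Mul(2, x))) (Function('G')(x) = Mul(Add(-2, Mul(2, x)), x) = Mul(x, Add(-2, Mul(2, x))))
Add(Function('G')(22), Mul(Add(Mul(189, Pow(-165, -1)), Mul(-180, Pow(-42, -1))), -462)) = Add(Mul(2, 22, Add(-1, 22)), Mul(Add(Mul(189, Pow(-165, -1)), Mul(-180, Pow(-42, -1))), -462)) = Add(Mul(2, 22, 21), Mul(Add(Mul(189, Rational(-1, 165)), Mul(-180, Rational(-1, 42))), -462)) = Add(924, Mul(Add(Rational(-63, 55), Rational(30, 7)), -462)) = Add(924, Mul(Rational(1209, 385), -462)) = Add(924, Rational(-7254, 5)) = Rational(-2634, 5)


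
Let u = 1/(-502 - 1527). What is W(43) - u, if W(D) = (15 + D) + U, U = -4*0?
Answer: 117683/2029 ≈ 58.000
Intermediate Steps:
U = 0
W(D) = 15 + D (W(D) = (15 + D) + 0 = 15 + D)
u = -1/2029 (u = 1/(-2029) = -1/2029 ≈ -0.00049285)
W(43) - u = (15 + 43) - 1*(-1/2029) = 58 + 1/2029 = 117683/2029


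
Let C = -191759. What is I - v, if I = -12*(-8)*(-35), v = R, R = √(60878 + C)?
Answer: -3360 - I*√130881 ≈ -3360.0 - 361.77*I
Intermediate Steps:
R = I*√130881 (R = √(60878 - 191759) = √(-130881) = I*√130881 ≈ 361.77*I)
v = I*√130881 ≈ 361.77*I
I = -3360 (I = 96*(-35) = -3360)
I - v = -3360 - I*√130881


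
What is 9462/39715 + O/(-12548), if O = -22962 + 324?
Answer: 508898673/249171910 ≈ 2.0424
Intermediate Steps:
O = -22638
9462/39715 + O/(-12548) = 9462/39715 - 22638/(-12548) = 9462*(1/39715) - 22638*(-1/12548) = 9462/39715 + 11319/6274 = 508898673/249171910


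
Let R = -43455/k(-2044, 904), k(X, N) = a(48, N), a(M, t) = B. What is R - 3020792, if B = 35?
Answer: -21154235/7 ≈ -3.0220e+6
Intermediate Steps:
a(M, t) = 35
k(X, N) = 35
R = -8691/7 (R = -43455/35 = -43455*1/35 = -8691/7 ≈ -1241.6)
R - 3020792 = -8691/7 - 3020792 = -21154235/7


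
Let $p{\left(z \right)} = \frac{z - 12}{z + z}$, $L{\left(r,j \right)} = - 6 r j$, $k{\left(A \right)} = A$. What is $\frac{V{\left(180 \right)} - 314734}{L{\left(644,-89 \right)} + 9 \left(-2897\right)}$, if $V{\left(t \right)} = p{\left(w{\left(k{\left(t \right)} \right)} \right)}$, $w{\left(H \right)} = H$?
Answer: $- \frac{4721003}{4767345} \approx -0.99028$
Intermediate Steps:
$L{\left(r,j \right)} = - 6 j r$
$p{\left(z \right)} = \frac{-12 + z}{2 z}$
$V{\left(t \right)} = \frac{-12 + t}{2 t}$
$\frac{V{\left(180 \right)} - 314734}{L{\left(644,-89 \right)} + 9 \left(-2897\right)} = \frac{\frac{-12 + 180}{2 \cdot 180} - 314734}{\left(-6\right) \left(-89\right) 644 + 9 \left(-2897\right)} = \frac{\frac{1}{2} \cdot \frac{1}{180} \cdot 168 - 314734}{343896 - 26073} = \frac{\frac{7}{15} - 314734}{317823} = \left(- \frac{4721003}{15}\right) \frac{1}{317823} = - \frac{4721003}{4767345}$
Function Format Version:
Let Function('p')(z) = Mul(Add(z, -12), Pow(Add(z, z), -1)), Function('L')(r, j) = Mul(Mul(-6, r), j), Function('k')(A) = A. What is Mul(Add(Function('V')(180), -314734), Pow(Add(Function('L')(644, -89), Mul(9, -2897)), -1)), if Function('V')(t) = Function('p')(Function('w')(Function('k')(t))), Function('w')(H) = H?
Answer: Rational(-4721003, 4767345) ≈ -0.99028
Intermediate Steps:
Function('L')(r, j) = Mul(-6, j, r)
Function('p')(z) = Mul(Rational(1, 2), Pow(z, -1), Add(-12, z)) (Function('p')(z) = Mul(Add(-12, z), Pow(Mul(2, z), -1)) = Mul(Add(-12, z), Mul(Rational(1, 2), Pow(z, -1))) = Mul(Rational(1, 2), Pow(z, -1), Add(-12, z)))
Function('V')(t) = Mul(Rational(1, 2), Pow(t, -1), Add(-12, t))
Mul(Add(Function('V')(180), -314734), Pow(Add(Function('L')(644, -89), Mul(9, -2897)), -1)) = Mul(Add(Mul(Rational(1, 2), Pow(180, -1), Add(-12, 180)), -314734), Pow(Add(Mul(-6, -89, 644), Mul(9, -2897)), -1)) = Mul(Add(Mul(Rational(1, 2), Rational(1, 180), 168), -314734), Pow(Add(343896, -26073), -1)) = Mul(Add(Rational(7, 15), -314734), Pow(317823, -1)) = Mul(Rational(-4721003, 15), Rational(1, 317823)) = Rational(-4721003, 4767345)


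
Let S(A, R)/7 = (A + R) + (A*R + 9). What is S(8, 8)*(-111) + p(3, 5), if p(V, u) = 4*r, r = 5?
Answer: -69133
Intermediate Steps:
p(V, u) = 20 (p(V, u) = 4*5 = 20)
S(A, R) = 63 + 7*A + 7*R + 7*A*R (S(A, R) = 7*((A + R) + (A*R + 9)) = 7*((A + R) + (9 + A*R)) = 7*(9 + A + R + A*R) = 63 + 7*A + 7*R + 7*A*R)
S(8, 8)*(-111) + p(3, 5) = (63 + 7*8 + 7*8 + 7*8*8)*(-111) + 20 = (63 + 56 + 56 + 448)*(-111) + 20 = 623*(-111) + 20 = -69153 + 20 = -69133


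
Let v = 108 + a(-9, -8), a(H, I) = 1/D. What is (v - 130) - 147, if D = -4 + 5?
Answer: -168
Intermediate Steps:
D = 1
a(H, I) = 1 (a(H, I) = 1/1 = 1)
v = 109 (v = 108 + 1 = 109)
(v - 130) - 147 = (109 - 130) - 147 = -21 - 147 = -168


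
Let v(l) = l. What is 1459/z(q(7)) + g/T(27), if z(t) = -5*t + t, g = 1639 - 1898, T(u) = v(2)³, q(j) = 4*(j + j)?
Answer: -8711/224 ≈ -38.888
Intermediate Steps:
q(j) = 8*j (q(j) = 4*(2*j) = 8*j)
T(u) = 8 (T(u) = 2³ = 8)
g = -259
z(t) = -4*t
1459/z(q(7)) + g/T(27) = 1459/((-32*7)) - 259/8 = 1459/((-4*56)) - 259*⅛ = 1459/(-224) - 259/8 = 1459*(-1/224) - 259/8 = -1459/224 - 259/8 = -8711/224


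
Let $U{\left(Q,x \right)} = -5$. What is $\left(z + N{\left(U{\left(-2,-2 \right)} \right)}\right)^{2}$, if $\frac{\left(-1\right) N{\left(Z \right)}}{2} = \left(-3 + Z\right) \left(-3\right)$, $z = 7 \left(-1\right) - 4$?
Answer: $3481$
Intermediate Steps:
$z = -11$ ($z = -7 - 4 = -11$)
$N{\left(Z \right)} = -18 + 6 Z$ ($N{\left(Z \right)} = - 2 \left(-3 + Z\right) \left(-3\right) = - 2 \left(9 - 3 Z\right) = -18 + 6 Z$)
$\left(z + N{\left(U{\left(-2,-2 \right)} \right)}\right)^{2} = \left(-11 + \left(-18 + 6 \left(-5\right)\right)\right)^{2} = \left(-11 - 48\right)^{2} = \left(-59\right)^{2} = 3481$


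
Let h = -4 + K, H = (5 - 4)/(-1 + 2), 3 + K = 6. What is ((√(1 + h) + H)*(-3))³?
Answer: -27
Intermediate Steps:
K = 3 (K = -3 + 6 = 3)
H = 1 (H = 1/1 = 1*1 = 1)
h = -1 (h = -4 + 3 = -1)
((√(1 + h) + H)*(-3))³ = ((√(1 - 1) + 1)*(-3))³ = ((√0 + 1)*(-3))³ = ((0 + 1)*(-3))³ = (1*(-3))³ = (-3)³ = -27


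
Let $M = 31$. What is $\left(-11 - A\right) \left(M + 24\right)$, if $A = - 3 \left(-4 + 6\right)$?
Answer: $-275$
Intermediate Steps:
$A = -6$ ($A = \left(-3\right) 2 = -6$)
$\left(-11 - A\right) \left(M + 24\right) = \left(-11 - -6\right) \left(31 + 24\right) = \left(-11 + 6\right) 55 = \left(-5\right) 55 = -275$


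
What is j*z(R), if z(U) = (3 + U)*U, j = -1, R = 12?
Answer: -180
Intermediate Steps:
z(U) = U*(3 + U)
j*z(R) = -12*(3 + 12) = -12*15 = -1*180 = -180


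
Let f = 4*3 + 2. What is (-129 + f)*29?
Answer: -3335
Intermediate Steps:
f = 14 (f = 12 + 2 = 14)
(-129 + f)*29 = (-129 + 14)*29 = -115*29 = -3335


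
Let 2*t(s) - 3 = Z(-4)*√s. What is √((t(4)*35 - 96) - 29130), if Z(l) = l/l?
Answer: I*√116554/2 ≈ 170.7*I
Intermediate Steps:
Z(l) = 1
t(s) = 3/2 + √s/2 (t(s) = 3/2 + (1*√s)/2 = 3/2 + √s/2)
√((t(4)*35 - 96) - 29130) = √(((3/2 + √4/2)*35 - 96) - 29130) = √(((3/2 + (½)*2)*35 - 96) - 29130) = √(((3/2 + 1)*35 - 96) - 29130) = √(((5/2)*35 - 96) - 29130) = √((175/2 - 96) - 29130) = √(-17/2 - 29130) = √(-58277/2) = I*√116554/2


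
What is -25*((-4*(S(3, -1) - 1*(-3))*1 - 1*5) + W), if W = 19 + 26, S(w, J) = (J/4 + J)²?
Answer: -2175/4 ≈ -543.75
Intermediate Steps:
S(w, J) = 25*J²/16 (S(w, J) = (J*(¼) + J)² = (J/4 + J)² = (5*J/4)² = 25*J²/16)
W = 45
-25*((-4*(S(3, -1) - 1*(-3))*1 - 1*5) + W) = -25*((-4*((25/16)*(-1)² - 1*(-3))*1 - 1*5) + 45) = -25*((-4*((25/16)*1 + 3)*1 - 5) + 45) = -25*((-4*(25/16 + 3)*1 - 5) + 45) = -25*((-4*73/16*1 - 5) + 45) = -25*((-73/4*1 - 5) + 45) = -25*((-73/4 - 5) + 45) = -25*(-93/4 + 45) = -25*87/4 = -2175/4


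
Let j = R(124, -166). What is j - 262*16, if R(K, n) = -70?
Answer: -4262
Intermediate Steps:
j = -70
j - 262*16 = -70 - 262*16 = -70 - 4192 = -4262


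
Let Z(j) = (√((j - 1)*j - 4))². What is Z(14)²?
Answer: 31684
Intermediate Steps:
Z(j) = -4 + j*(-1 + j) (Z(j) = (√((-1 + j)*j - 4))² = (√(j*(-1 + j) - 4))² = (√(-4 + j*(-1 + j)))² = -4 + j*(-1 + j))
Z(14)² = (-4 + 14² - 1*14)² = (-4 + 196 - 14)² = 178² = 31684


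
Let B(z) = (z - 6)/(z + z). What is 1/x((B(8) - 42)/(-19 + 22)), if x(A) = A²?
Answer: 576/112225 ≈ 0.0051325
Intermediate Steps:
B(z) = (-6 + z)/(2*z) (B(z) = (-6 + z)/((2*z)) = (-6 + z)*(1/(2*z)) = (-6 + z)/(2*z))
1/x((B(8) - 42)/(-19 + 22)) = 1/((((½)*(-6 + 8)/8 - 42)/(-19 + 22))²) = 1/((((½)*(⅛)*2 - 42)/3)²) = 1/(((⅛ - 42)*(⅓))²) = 1/((-335/8*⅓)²) = 1/((-335/24)²) = 1/(112225/576) = 576/112225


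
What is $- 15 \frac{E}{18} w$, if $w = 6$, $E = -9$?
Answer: $45$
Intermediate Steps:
$- 15 \frac{E}{18} w = - 15 \left(- \frac{9}{18}\right) 6 = - 15 \left(\left(-9\right) \frac{1}{18}\right) 6 = \left(-15\right) \left(- \frac{1}{2}\right) 6 = \frac{15}{2} \cdot 6 = 45$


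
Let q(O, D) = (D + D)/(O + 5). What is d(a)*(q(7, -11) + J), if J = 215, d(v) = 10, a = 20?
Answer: 6395/3 ≈ 2131.7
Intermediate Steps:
q(O, D) = 2*D/(5 + O) (q(O, D) = (2*D)/(5 + O) = 2*D/(5 + O))
d(a)*(q(7, -11) + J) = 10*(2*(-11)/(5 + 7) + 215) = 10*(2*(-11)/12 + 215) = 10*(2*(-11)*(1/12) + 215) = 10*(-11/6 + 215) = 10*(1279/6) = 6395/3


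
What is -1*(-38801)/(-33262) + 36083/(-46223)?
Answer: -2993691369/1537469426 ≈ -1.9472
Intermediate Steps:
-1*(-38801)/(-33262) + 36083/(-46223) = 38801*(-1/33262) + 36083*(-1/46223) = -38801/33262 - 36083/46223 = -2993691369/1537469426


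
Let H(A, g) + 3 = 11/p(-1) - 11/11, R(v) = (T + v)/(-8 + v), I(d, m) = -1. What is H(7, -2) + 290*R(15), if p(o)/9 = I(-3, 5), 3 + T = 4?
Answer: 41431/63 ≈ 657.63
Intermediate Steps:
T = 1 (T = -3 + 4 = 1)
p(o) = -9 (p(o) = 9*(-1) = -9)
R(v) = (1 + v)/(-8 + v)
H(A, g) = -47/9 (H(A, g) = -3 + (11/(-9) - 11/11) = -3 + (11*(-⅑) - 11*1/11) = -3 + (-11/9 - 1) = -3 - 20/9 = -47/9)
H(7, -2) + 290*R(15) = -47/9 + 290*((1 + 15)/(-8 + 15)) = -47/9 + 290*(16/7) = -47/9 + 4640/7 = 41431/63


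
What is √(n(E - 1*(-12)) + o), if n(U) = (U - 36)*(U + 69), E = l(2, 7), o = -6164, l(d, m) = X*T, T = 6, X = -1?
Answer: I*√8414 ≈ 91.728*I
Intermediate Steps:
l(d, m) = -6 (l(d, m) = -1*6 = -6)
E = -6
n(U) = (-36 + U)*(69 + U)
√(n(E - 1*(-12)) + o) = √((-2484 + (-6 - 1*(-12))² + 33*(-6 - 1*(-12))) - 6164) = √((-2484 + (-6 + 12)² + 33*(-6 + 12)) - 6164) = √((-2484 + 6² + 33*6) - 6164) = √((-2484 + 36 + 198) - 6164) = √(-2250 - 6164) = √(-8414) = I*√8414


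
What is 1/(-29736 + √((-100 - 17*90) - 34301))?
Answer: -24/713693 - I*√35931/884265627 ≈ -3.3628e-5 - 2.1436e-7*I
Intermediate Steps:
1/(-29736 + √((-100 - 17*90) - 34301)) = 1/(-29736 + √((-100 - 1530) - 34301)) = 1/(-29736 + √(-1630 - 34301)) = 1/(-29736 + √(-35931)) = 1/(-29736 + I*√35931)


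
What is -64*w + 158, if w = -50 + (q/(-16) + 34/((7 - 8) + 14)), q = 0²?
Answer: 41478/13 ≈ 3190.6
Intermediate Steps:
q = 0
w = -616/13 (w = -50 + (0/(-16) + 34/((7 - 8) + 14)) = -50 + (0*(-1/16) + 34/(-1 + 14)) = -50 + (0 + 34/13) = -50 + 34/13 = -616/13 ≈ -47.385)
-64*w + 158 = -64*(-616/13) + 158 = 39424/13 + 158 = 41478/13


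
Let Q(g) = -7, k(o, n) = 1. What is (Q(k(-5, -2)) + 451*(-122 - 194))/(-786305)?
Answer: 142523/786305 ≈ 0.18126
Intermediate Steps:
(Q(k(-5, -2)) + 451*(-122 - 194))/(-786305) = (-7 + 451*(-122 - 194))/(-786305) = (-7 + 451*(-316))*(-1/786305) = (-7 - 142516)*(-1/786305) = -142523*(-1/786305) = 142523/786305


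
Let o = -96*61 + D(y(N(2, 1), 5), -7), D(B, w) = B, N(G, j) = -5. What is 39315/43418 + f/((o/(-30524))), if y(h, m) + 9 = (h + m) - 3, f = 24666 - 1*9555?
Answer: 556297319027/7077134 ≈ 78605.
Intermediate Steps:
f = 15111 (f = 24666 - 9555 = 15111)
y(h, m) = -12 + h + m (y(h, m) = -9 + ((h + m) - 3) = -9 + (-3 + h + m) = -12 + h + m)
o = -5868 (o = -96*61 + (-12 - 5 + 5) = -5856 - 12 = -5868)
39315/43418 + f/((o/(-30524))) = 39315/43418 + 15111/((-5868/(-30524))) = 39315*(1/43418) + 15111/((-5868*(-1/30524))) = 39315/43418 + 15111/(1467/7631) = 39315/43418 + 15111*(7631/1467) = 39315/43418 + 12812449/163 = 556297319027/7077134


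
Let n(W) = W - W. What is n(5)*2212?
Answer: 0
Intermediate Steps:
n(W) = 0
n(5)*2212 = 0*2212 = 0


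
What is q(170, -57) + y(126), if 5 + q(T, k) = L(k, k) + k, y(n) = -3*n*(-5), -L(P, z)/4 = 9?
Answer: 1792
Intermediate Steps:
L(P, z) = -36 (L(P, z) = -4*9 = -36)
y(n) = 15*n
q(T, k) = -41 + k (q(T, k) = -5 + (-36 + k) = -41 + k)
q(170, -57) + y(126) = (-41 - 57) + 15*126 = -98 + 1890 = 1792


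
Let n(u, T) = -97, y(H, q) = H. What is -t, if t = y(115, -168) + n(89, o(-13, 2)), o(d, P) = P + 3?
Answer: -18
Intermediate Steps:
o(d, P) = 3 + P
t = 18 (t = 115 - 97 = 18)
-t = -1*18 = -18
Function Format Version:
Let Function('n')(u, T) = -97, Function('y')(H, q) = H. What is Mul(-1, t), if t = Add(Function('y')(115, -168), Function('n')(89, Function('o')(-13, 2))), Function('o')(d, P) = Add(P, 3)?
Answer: -18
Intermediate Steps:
Function('o')(d, P) = Add(3, P)
t = 18 (t = Add(115, -97) = 18)
Mul(-1, t) = Mul(-1, 18) = -18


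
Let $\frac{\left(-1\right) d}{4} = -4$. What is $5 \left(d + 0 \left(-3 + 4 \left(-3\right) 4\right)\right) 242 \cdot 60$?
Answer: $1161600$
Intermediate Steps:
$d = 16$ ($d = \left(-4\right) \left(-4\right) = 16$)
$5 \left(d + 0 \left(-3 + 4 \left(-3\right) 4\right)\right) 242 \cdot 60 = 5 \left(16 + 0 \left(-3 + 4 \left(-3\right) 4\right)\right) 242 \cdot 60 = 5 \left(16 + 0 \left(-3 - 48\right)\right) 14520 = 5 \left(16 + 0 \left(-51\right)\right) 14520 = 5 \left(16 + 0\right) 14520 = 5 \cdot 16 \cdot 14520 = 80 \cdot 14520 = 1161600$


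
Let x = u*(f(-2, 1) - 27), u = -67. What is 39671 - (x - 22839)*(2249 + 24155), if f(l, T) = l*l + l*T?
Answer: 558853927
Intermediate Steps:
f(l, T) = l² + T*l
x = 1675 (x = -67*(-2*(1 - 2) - 27) = -67*(-2*(-1) - 27) = -67*(2 - 27) = -67*(-25) = 1675)
39671 - (x - 22839)*(2249 + 24155) = 39671 - (1675 - 22839)*(2249 + 24155) = 39671 - (-21164)*26404 = 39671 - 1*(-558814256) = 39671 + 558814256 = 558853927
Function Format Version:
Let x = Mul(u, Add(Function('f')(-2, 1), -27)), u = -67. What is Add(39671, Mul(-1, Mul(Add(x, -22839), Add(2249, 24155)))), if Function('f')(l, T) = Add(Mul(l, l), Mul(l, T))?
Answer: 558853927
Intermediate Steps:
Function('f')(l, T) = Add(Pow(l, 2), Mul(T, l))
x = 1675 (x = Mul(-67, Add(Mul(-2, Add(1, -2)), -27)) = Mul(-67, Add(Mul(-2, -1), -27)) = Mul(-67, Add(2, -27)) = Mul(-67, -25) = 1675)
Add(39671, Mul(-1, Mul(Add(x, -22839), Add(2249, 24155)))) = Add(39671, Mul(-1, Mul(Add(1675, -22839), Add(2249, 24155)))) = Add(39671, Mul(-1, Mul(-21164, 26404))) = Add(39671, Mul(-1, -558814256)) = Add(39671, 558814256) = 558853927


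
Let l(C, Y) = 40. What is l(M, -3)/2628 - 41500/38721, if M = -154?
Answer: -8959430/8479899 ≈ -1.0565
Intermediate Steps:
l(M, -3)/2628 - 41500/38721 = 40/2628 - 41500/38721 = 40*(1/2628) - 41500*1/38721 = 10/657 - 41500/38721 = -8959430/8479899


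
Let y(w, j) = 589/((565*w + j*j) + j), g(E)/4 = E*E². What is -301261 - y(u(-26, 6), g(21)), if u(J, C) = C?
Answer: -21758946276061/72226230 ≈ -3.0126e+5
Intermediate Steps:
g(E) = 4*E³ (g(E) = 4*(E*E²) = 4*E³)
y(w, j) = 589/(j + j² + 565*w) (y(w, j) = 589/((565*w + j²) + j) = 589/((j² + 565*w) + j) = 589/(j + j² + 565*w))
-301261 - y(u(-26, 6), g(21)) = -301261 - 589/(4*21³ + (4*21³)² + 565*6) = -301261 - 589/(4*9261 + (4*9261)² + 3390) = -301261 - 589/(37044 + 37044² + 3390) = -301261 - 589/(37044 + 1372257936 + 3390) = -301261 - 589/1372298370 = -301261 - 1*31/72226230 = -301261 - 31/72226230 = -21758946276061/72226230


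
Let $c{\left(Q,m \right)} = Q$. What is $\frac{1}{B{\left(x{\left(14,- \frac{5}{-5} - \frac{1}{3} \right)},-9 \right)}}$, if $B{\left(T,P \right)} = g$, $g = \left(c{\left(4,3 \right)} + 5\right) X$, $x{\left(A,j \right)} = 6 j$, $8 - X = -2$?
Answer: $\frac{1}{90} \approx 0.011111$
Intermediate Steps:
$X = 10$ ($X = 8 - -2 = 8 + 2 = 10$)
$g = 90$ ($g = \left(4 + 5\right) 10 = 9 \cdot 10 = 90$)
$B{\left(T,P \right)} = 90$
$\frac{1}{B{\left(x{\left(14,- \frac{5}{-5} - \frac{1}{3} \right)},-9 \right)}} = \frac{1}{90}$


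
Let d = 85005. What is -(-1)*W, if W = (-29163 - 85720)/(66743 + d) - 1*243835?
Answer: -37001588463/151748 ≈ -2.4384e+5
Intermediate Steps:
W = -37001588463/151748 (W = (-29163 - 85720)/(66743 + 85005) - 1*243835 = -114883/151748 - 243835 = -37001588463/151748 ≈ -2.4384e+5)
-(-1)*W = -(-1)*(-37001588463)/151748 = -1*37001588463/151748 = -37001588463/151748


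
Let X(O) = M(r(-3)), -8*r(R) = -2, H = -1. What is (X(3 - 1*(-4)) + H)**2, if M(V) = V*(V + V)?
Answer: 49/64 ≈ 0.76563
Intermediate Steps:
r(R) = 1/4 (r(R) = -1/8*(-2) = 1/4)
M(V) = 2*V**2 (M(V) = V*(2*V) = 2*V**2)
X(O) = 1/8 (X(O) = 2*(1/4)**2 = 2*(1/16) = 1/8)
(X(3 - 1*(-4)) + H)**2 = (1/8 - 1)**2 = (-7/8)**2 = 49/64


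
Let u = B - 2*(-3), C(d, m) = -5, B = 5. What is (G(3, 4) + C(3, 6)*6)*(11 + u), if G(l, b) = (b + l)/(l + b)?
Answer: -638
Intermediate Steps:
G(l, b) = 1 (G(l, b) = (b + l)/(b + l) = 1)
u = 11 (u = 5 - 2*(-3) = 5 + 6 = 11)
(G(3, 4) + C(3, 6)*6)*(11 + u) = (1 - 5*6)*(11 + 11) = (1 - 30)*22 = -29*22 = -638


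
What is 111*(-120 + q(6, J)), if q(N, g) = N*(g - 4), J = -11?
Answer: -23310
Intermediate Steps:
q(N, g) = N*(-4 + g)
111*(-120 + q(6, J)) = 111*(-120 + 6*(-4 - 11)) = 111*(-120 + 6*(-15)) = 111*(-120 - 90) = 111*(-210) = -23310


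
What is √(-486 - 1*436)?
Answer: I*√922 ≈ 30.364*I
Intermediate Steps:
√(-486 - 1*436) = √(-486 - 436) = √(-922) = I*√922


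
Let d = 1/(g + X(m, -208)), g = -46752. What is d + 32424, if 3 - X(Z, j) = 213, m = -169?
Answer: 1522695887/46962 ≈ 32424.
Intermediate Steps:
X(Z, j) = -210 (X(Z, j) = 3 - 1*213 = 3 - 213 = -210)
d = -1/46962 (d = 1/(-46752 - 210) = 1/(-46962) = -1/46962 ≈ -2.1294e-5)
d + 32424 = -1/46962 + 32424 = 1522695887/46962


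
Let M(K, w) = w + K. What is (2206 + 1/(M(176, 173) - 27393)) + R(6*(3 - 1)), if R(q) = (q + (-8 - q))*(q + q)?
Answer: 54466615/27044 ≈ 2014.0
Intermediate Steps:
M(K, w) = K + w
R(q) = -16*q
(2206 + 1/(M(176, 173) - 27393)) + R(6*(3 - 1)) = (2206 + 1/((176 + 173) - 27393)) - 96*(3 - 1) = (2206 + 1/(349 - 27393)) - 96*2 = (2206 + 1/(-27044)) - 16*12 = (2206 - 1/27044) - 192 = 59659063/27044 - 192 = 54466615/27044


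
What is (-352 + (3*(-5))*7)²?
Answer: 208849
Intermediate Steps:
(-352 + (3*(-5))*7)² = (-352 - 15*7)² = (-352 - 105)² = (-457)² = 208849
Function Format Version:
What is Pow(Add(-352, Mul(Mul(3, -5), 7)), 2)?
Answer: 208849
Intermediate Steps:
Pow(Add(-352, Mul(Mul(3, -5), 7)), 2) = Pow(Add(-352, Mul(-15, 7)), 2) = Pow(Add(-352, -105), 2) = Pow(-457, 2) = 208849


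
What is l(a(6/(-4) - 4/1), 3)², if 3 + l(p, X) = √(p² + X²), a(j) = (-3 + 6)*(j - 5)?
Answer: 4041/4 - 9*√445 ≈ 820.39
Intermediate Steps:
a(j) = -15 + 3*j (a(j) = 3*(-5 + j) = -15 + 3*j)
l(p, X) = -3 + √(X² + p²) (l(p, X) = -3 + √(p² + X²) = -3 + √(X² + p²))
l(a(6/(-4) - 4/1), 3)² = (-3 + √(3² + (-15 + 3*(6/(-4) - 4/1))²))² = (-3 + √(9 + (-15 + 3*(6*(-¼) - 4*1))²))² = (-3 + √(9 + (-15 + 3*(-3/2 - 4))²))² = (-3 + √(9 + (-15 + 3*(-11/2))²))² = (-3 + √(9 + (-15 - 33/2)²))² = (-3 + √(9 + (-63/2)²))² = (-3 + √(9 + 3969/4))² = (-3 + √(4005/4))² = (-3 + 3*√445/2)²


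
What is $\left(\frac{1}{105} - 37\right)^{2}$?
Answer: $\frac{15085456}{11025} \approx 1368.3$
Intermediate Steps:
$\left(\frac{1}{105} - 37\right)^{2} = \left(- \frac{3884}{105}\right)^{2} = \frac{15085456}{11025}$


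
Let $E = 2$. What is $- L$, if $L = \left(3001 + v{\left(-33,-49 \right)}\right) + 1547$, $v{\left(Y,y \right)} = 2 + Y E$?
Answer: $-4484$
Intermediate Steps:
$v{\left(Y,y \right)} = 2 + 2 Y$ ($v{\left(Y,y \right)} = 2 + Y 2 = 2 + 2 Y$)
$L = 4484$ ($L = \left(3001 + \left(2 + 2 \left(-33\right)\right)\right) + 1547 = \left(3001 + \left(2 - 66\right)\right) + 1547 = \left(3001 - 64\right) + 1547 = 2937 + 1547 = 4484$)
$- L = \left(-1\right) 4484 = -4484$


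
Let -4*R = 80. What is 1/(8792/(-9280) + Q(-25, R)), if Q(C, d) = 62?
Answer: 1160/70821 ≈ 0.016379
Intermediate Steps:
R = -20 (R = -¼*80 = -20)
1/(8792/(-9280) + Q(-25, R)) = 1/(8792/(-9280) + 62) = 1/(8792*(-1/9280) + 62) = 1/(-1099/1160 + 62) = 1/(70821/1160) = 1160/70821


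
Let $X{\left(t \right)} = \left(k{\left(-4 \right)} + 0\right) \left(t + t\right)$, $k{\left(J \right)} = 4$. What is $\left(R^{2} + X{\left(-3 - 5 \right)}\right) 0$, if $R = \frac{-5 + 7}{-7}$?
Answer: $0$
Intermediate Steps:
$R = - \frac{2}{7}$ ($R = 2 \left(- \frac{1}{7}\right) = - \frac{2}{7} \approx -0.28571$)
$X{\left(t \right)} = 8 t$ ($X{\left(t \right)} = \left(4 + 0\right) \left(t + t\right) = 4 \cdot 2 t = 8 t$)
$\left(R^{2} + X{\left(-3 - 5 \right)}\right) 0 = \left(\left(- \frac{2}{7}\right)^{2} + 8 \left(-3 - 5\right)\right) 0 = \left(\frac{4}{49} + 8 \left(-8\right)\right) 0 = \left(\frac{4}{49} - 64\right) 0 = \left(- \frac{3132}{49}\right) 0 = 0$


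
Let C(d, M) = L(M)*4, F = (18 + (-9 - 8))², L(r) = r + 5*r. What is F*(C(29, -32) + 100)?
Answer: -668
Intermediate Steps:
L(r) = 6*r
F = 1 (F = (18 - 17)² = 1² = 1)
C(d, M) = 24*M (C(d, M) = (6*M)*4 = 24*M)
F*(C(29, -32) + 100) = 1*(24*(-32) + 100) = 1*(-768 + 100) = 1*(-668) = -668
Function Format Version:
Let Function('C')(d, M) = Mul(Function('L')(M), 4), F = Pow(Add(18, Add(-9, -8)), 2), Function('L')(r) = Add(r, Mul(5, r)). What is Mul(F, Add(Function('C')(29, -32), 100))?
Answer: -668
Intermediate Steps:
Function('L')(r) = Mul(6, r)
F = 1 (F = Pow(Add(18, -17), 2) = Pow(1, 2) = 1)
Function('C')(d, M) = Mul(24, M) (Function('C')(d, M) = Mul(Mul(6, M), 4) = Mul(24, M))
Mul(F, Add(Function('C')(29, -32), 100)) = Mul(1, Add(Mul(24, -32), 100)) = Mul(1, Add(-768, 100)) = Mul(1, -668) = -668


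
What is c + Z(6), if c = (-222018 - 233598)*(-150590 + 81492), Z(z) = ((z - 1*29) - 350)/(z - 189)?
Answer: 5761234249717/183 ≈ 3.1482e+10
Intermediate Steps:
Z(z) = (-379 + z)/(-189 + z) (Z(z) = ((z - 29) - 350)/(-189 + z) = ((-29 + z) - 350)/(-189 + z) = (-379 + z)/(-189 + z))
c = 31482154368 (c = -455616*(-69098) = 31482154368)
c + Z(6) = 31482154368 + (-379 + 6)/(-189 + 6) = 31482154368 - 373/(-183) = 31482154368 - 1/183*(-373) = 31482154368 + 373/183 = 5761234249717/183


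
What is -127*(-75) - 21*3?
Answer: 9462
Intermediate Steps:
-127*(-75) - 21*3 = 9525 - 63 = 9462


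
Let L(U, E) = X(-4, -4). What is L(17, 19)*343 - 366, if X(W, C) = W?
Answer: -1738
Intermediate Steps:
L(U, E) = -4
L(17, 19)*343 - 366 = -4*343 - 366 = -1372 - 366 = -1738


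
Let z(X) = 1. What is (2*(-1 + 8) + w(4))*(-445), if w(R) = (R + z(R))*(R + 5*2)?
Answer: -37380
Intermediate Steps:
w(R) = (1 + R)*(10 + R) (w(R) = (R + 1)*(R + 5*2) = (1 + R)*(R + 10) = (1 + R)*(10 + R))
(2*(-1 + 8) + w(4))*(-445) = (2*(-1 + 8) + (10 + 4² + 11*4))*(-445) = (2*7 + (10 + 16 + 44))*(-445) = (14 + 70)*(-445) = 84*(-445) = -37380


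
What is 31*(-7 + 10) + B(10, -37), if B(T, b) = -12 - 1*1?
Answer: 80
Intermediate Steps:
B(T, b) = -13 (B(T, b) = -12 - 1 = -13)
31*(-7 + 10) + B(10, -37) = 31*(-7 + 10) - 13 = 31*3 - 13 = 93 - 13 = 80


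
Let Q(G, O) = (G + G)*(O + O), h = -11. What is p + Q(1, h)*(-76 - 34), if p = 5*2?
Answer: 4850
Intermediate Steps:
p = 10
Q(G, O) = 4*G*O (Q(G, O) = (2*G)*(2*O) = 4*G*O)
p + Q(1, h)*(-76 - 34) = 10 + (4*1*(-11))*(-76 - 34) = 10 - 44*(-110) = 10 + 4840 = 4850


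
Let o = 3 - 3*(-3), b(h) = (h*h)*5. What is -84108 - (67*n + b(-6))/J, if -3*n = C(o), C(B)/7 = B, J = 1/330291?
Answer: 560089428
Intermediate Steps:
J = 1/330291 ≈ 3.0276e-6
b(h) = 5*h**2 (b(h) = h**2*5 = 5*h**2)
o = 12 (o = 3 + 9 = 12)
C(B) = 7*B
n = -28 (n = -7*12/3 = -1/3*84 = -28)
-84108 - (67*n + b(-6))/J = -84108 - (67*(-28) + 5*(-6)**2)/1/330291 = -84108 - (-1876 + 5*36)*330291 = -84108 - (-1876 + 180)*330291 = -84108 - (-1696)*330291 = -84108 - 1*(-560173536) = -84108 + 560173536 = 560089428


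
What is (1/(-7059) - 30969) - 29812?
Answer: -429053080/7059 ≈ -60781.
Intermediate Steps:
(1/(-7059) - 30969) - 29812 = (-1/7059*1 - 30969) - 29812 = (-1/7059 - 30969) - 29812 = -218610172/7059 - 29812 = -429053080/7059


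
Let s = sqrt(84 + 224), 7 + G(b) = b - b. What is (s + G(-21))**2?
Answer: 357 - 28*sqrt(77) ≈ 111.30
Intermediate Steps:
G(b) = -7 (G(b) = -7 + (b - b) = -7 + 0 = -7)
s = 2*sqrt(77) (s = sqrt(308) = 2*sqrt(77) ≈ 17.550)
(s + G(-21))**2 = (2*sqrt(77) - 7)**2 = (-7 + 2*sqrt(77))**2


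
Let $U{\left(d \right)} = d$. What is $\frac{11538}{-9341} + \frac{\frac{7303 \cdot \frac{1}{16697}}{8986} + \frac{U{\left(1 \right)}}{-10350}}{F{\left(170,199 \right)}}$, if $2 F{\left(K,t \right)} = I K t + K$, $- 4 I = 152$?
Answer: $- \frac{2878816069596387506132}{2330648371270926124875} \approx -1.2352$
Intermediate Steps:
$I = -38$ ($I = \left(- \frac{1}{4}\right) 152 = -38$)
$F{\left(K,t \right)} = \frac{K}{2} - 19 K t$ ($F{\left(K,t \right)} = \frac{- 38 K t + K}{2} = \frac{K - 38 K t}{2} = \frac{K}{2} - 19 K t$)
$\frac{11538}{-9341} + \frac{\frac{7303 \cdot \frac{1}{16697}}{8986} + \frac{U{\left(1 \right)}}{-10350}}{F{\left(170,199 \right)}} = \frac{11538}{-9341} + \frac{\frac{7303 \cdot \frac{1}{16697}}{8986} + 1 \frac{1}{-10350}}{\frac{1}{2} \cdot 170 \left(1 - 7562\right)} = 11538 \left(- \frac{1}{9341}\right) + \frac{7303 \cdot \frac{1}{16697} \cdot \frac{1}{8986} + 1 \left(- \frac{1}{10350}\right)}{\frac{1}{2} \cdot 170 \left(1 - 7562\right)} = - \frac{11538}{9341} + \frac{\frac{7303}{16697} \cdot \frac{1}{8986} - \frac{1}{10350}}{\frac{1}{2} \cdot 170 \left(-7561\right)} = - \frac{11538}{9341} + \frac{\frac{7303}{150039242} - \frac{1}{10350}}{-642685} = - \frac{11538}{9341} - - \frac{18613298}{249507373008342375} = - \frac{11538}{9341} + \frac{18613298}{249507373008342375} = - \frac{2878816069596387506132}{2330648371270926124875}$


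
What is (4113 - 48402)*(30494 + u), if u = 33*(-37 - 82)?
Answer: -1176625863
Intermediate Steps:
u = -3927 (u = 33*(-119) = -3927)
(4113 - 48402)*(30494 + u) = (4113 - 48402)*(30494 - 3927) = -44289*26567 = -1176625863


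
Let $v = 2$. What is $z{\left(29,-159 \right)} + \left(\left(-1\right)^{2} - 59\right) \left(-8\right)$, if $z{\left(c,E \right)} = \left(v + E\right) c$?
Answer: $-4089$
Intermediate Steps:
$z{\left(c,E \right)} = c \left(2 + E\right)$ ($z{\left(c,E \right)} = \left(2 + E\right) c = c \left(2 + E\right)$)
$z{\left(29,-159 \right)} + \left(\left(-1\right)^{2} - 59\right) \left(-8\right) = 29 \left(2 - 159\right) + \left(\left(-1\right)^{2} - 59\right) \left(-8\right) = 29 \left(-157\right) + \left(1 - 59\right) \left(-8\right) = -4553 - -464 = -4553 + 464 = -4089$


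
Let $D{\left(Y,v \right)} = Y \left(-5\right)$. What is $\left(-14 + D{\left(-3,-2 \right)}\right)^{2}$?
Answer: $1$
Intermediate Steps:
$D{\left(Y,v \right)} = - 5 Y$
$\left(-14 + D{\left(-3,-2 \right)}\right)^{2} = \left(-14 - -15\right)^{2} = \left(-14 + 15\right)^{2} = 1^{2} = 1$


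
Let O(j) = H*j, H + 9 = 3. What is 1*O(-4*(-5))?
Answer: -120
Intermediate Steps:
H = -6 (H = -9 + 3 = -6)
O(j) = -6*j
1*O(-4*(-5)) = 1*(-(-24)*(-5)) = 1*(-6*20) = 1*(-120) = -120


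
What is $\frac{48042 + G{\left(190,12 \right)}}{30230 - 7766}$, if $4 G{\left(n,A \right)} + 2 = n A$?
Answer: $\frac{97223}{44928} \approx 2.164$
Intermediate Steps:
$G{\left(n,A \right)} = - \frac{1}{2} + \frac{A n}{4}$ ($G{\left(n,A \right)} = - \frac{1}{2} + \frac{n A}{4} = - \frac{1}{2} + \frac{A n}{4}$)
$\frac{48042 + G{\left(190,12 \right)}}{30230 - 7766} = \frac{48042 - \left(\frac{1}{2} - 570\right)}{30230 - 7766} = \frac{48042 + \left(- \frac{1}{2} + 570\right)}{22464} = \left(48042 + \frac{1139}{2}\right) \frac{1}{22464} = \frac{97223}{2} \cdot \frac{1}{22464} = \frac{97223}{44928}$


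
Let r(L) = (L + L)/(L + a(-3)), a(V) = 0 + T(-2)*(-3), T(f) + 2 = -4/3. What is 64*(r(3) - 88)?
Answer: -72832/13 ≈ -5602.5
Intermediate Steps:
T(f) = -10/3 (T(f) = -2 - 4/3 = -10/3)
a(V) = 10 (a(V) = 0 - 10/3*(-3) = 0 + 10 = 10)
r(L) = 2*L/(10 + L) (r(L) = (L + L)/(L + 10) = (2*L)/(10 + L) = 2*L/(10 + L))
64*(r(3) - 88) = 64*(2*3/(10 + 3) - 88) = 64*(2*3/13 - 88) = 64*(2*3*(1/13) - 88) = 64*(6/13 - 88) = 64*(-1138/13) = -72832/13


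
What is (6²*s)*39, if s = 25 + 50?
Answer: 105300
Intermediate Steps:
s = 75
(6²*s)*39 = (6²*75)*39 = (36*75)*39 = 2700*39 = 105300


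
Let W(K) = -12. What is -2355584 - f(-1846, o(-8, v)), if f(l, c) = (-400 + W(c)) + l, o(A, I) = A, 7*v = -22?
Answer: -2353326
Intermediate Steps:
v = -22/7 (v = (⅐)*(-22) = -22/7 ≈ -3.1429)
f(l, c) = -412 + l (f(l, c) = (-400 - 12) + l = -412 + l)
-2355584 - f(-1846, o(-8, v)) = -2355584 - (-412 - 1846) = -2355584 - 1*(-2258) = -2355584 + 2258 = -2353326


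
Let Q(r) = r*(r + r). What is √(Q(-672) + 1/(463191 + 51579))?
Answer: √239328820078901970/514770 ≈ 950.35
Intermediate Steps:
Q(r) = 2*r² (Q(r) = r*(2*r) = 2*r²)
√(Q(-672) + 1/(463191 + 51579)) = √(2*(-672)² + 1/(463191 + 51579)) = √(2*451584 + 1/514770) = √(903168 + 1/514770) = √(464923791361/514770) = √239328820078901970/514770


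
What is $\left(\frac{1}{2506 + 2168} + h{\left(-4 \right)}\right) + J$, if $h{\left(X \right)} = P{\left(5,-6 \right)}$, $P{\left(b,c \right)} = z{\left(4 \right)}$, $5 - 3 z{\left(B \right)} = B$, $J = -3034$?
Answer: $- \frac{14179357}{4674} \approx -3033.7$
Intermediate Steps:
$z{\left(B \right)} = \frac{5}{3} - \frac{B}{3}$
$P{\left(b,c \right)} = \frac{1}{3}$ ($P{\left(b,c \right)} = \frac{5}{3} - \frac{4}{3} = \frac{1}{3}$)
$h{\left(X \right)} = \frac{1}{3}$
$\left(\frac{1}{2506 + 2168} + h{\left(-4 \right)}\right) + J = \left(\frac{1}{2506 + 2168} + \frac{1}{3}\right) - 3034 = \left(\frac{1}{4674} + \frac{1}{3}\right) - 3034 = \frac{1559}{4674} - 3034 = - \frac{14179357}{4674}$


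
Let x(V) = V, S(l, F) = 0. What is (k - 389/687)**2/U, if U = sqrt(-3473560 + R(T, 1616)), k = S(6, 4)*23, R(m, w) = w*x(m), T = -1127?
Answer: -151321*I*sqrt(1323698)/1249488842724 ≈ -0.00013934*I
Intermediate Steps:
R(m, w) = m*w (R(m, w) = w*m = m*w)
k = 0 (k = 0*23 = 0)
U = 2*I*sqrt(1323698) (U = sqrt(-3473560 - 1127*1616) = sqrt(-3473560 - 1821232) = sqrt(-5294792) = 2*I*sqrt(1323698) ≈ 2301.0*I)
(k - 389/687)**2/U = (0 - 389/687)**2/((2*I*sqrt(1323698))) = (0 - 389*1/687)**2*(-I*sqrt(1323698)/2647396) = (0 - 389/687)**2*(-I*sqrt(1323698)/2647396) = (-389/687)**2*(-I*sqrt(1323698)/2647396) = 151321*(-I*sqrt(1323698)/2647396)/471969 = -151321*I*sqrt(1323698)/1249488842724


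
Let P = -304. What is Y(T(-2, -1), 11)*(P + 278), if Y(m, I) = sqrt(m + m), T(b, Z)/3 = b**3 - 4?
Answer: -156*I*sqrt(2) ≈ -220.62*I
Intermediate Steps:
T(b, Z) = -12 + 3*b**3 (T(b, Z) = 3*(b**3 - 4) = 3*(-4 + b**3) = -12 + 3*b**3)
Y(m, I) = sqrt(2)*sqrt(m) (Y(m, I) = sqrt(2*m) = sqrt(2)*sqrt(m))
Y(T(-2, -1), 11)*(P + 278) = (sqrt(2)*sqrt(-12 + 3*(-2)**3))*(-304 + 278) = (sqrt(2)*sqrt(-12 + 3*(-8)))*(-26) = (sqrt(2)*sqrt(-12 - 24))*(-26) = (sqrt(2)*sqrt(-36))*(-26) = (sqrt(2)*(6*I))*(-26) = (6*I*sqrt(2))*(-26) = -156*I*sqrt(2)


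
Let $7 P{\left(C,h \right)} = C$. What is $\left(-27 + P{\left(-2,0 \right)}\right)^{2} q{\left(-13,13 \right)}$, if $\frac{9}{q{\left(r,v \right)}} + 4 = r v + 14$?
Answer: $- \frac{109443}{2597} \approx -42.142$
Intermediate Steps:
$P{\left(C,h \right)} = \frac{C}{7}$
$q{\left(r,v \right)} = \frac{9}{10 + r v}$ ($q{\left(r,v \right)} = \frac{9}{-4 + \left(r v + 14\right)} = \frac{9}{-4 + \left(14 + r v\right)} = \frac{9}{10 + r v}$)
$\left(-27 + P{\left(-2,0 \right)}\right)^{2} q{\left(-13,13 \right)} = \left(-27 + \frac{1}{7} \left(-2\right)\right)^{2} \frac{9}{10 - 169} = \left(-27 - \frac{2}{7}\right)^{2} \frac{9}{10 - 169} = \left(- \frac{191}{7}\right)^{2} \frac{9}{-159} = \frac{36481 \cdot 9 \left(- \frac{1}{159}\right)}{49} = \frac{36481}{49} \left(- \frac{3}{53}\right) = - \frac{109443}{2597}$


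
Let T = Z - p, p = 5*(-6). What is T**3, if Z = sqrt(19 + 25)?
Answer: 30960 + 5488*sqrt(11) ≈ 49162.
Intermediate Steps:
p = -30
Z = 2*sqrt(11) (Z = sqrt(44) = 2*sqrt(11) ≈ 6.6332)
T = 30 + 2*sqrt(11) (T = 2*sqrt(11) - 1*(-30) = 2*sqrt(11) + 30 = 30 + 2*sqrt(11) ≈ 36.633)
T**3 = (30 + 2*sqrt(11))**3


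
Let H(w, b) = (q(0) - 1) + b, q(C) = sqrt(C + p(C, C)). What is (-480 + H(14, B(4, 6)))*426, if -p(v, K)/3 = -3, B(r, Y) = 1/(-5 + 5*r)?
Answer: -1017998/5 ≈ -2.0360e+5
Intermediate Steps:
p(v, K) = 9 (p(v, K) = -3*(-3) = 9)
q(C) = sqrt(9 + C) (q(C) = sqrt(C + 9) = sqrt(9 + C))
H(w, b) = 2 + b (H(w, b) = (sqrt(9 + 0) - 1) + b = (sqrt(9) - 1) + b = (3 - 1) + b = 2 + b)
(-480 + H(14, B(4, 6)))*426 = (-480 + (2 + 1/(5*(-1 + 4))))*426 = (-480 + (2 + (1/5)/3))*426 = (-480 + (2 + (1/5)*(1/3)))*426 = (-480 + (2 + 1/15))*426 = (-480 + 31/15)*426 = -7169/15*426 = -1017998/5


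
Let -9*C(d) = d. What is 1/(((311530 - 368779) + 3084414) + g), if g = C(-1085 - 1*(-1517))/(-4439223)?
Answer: 1479741/4479420164281 ≈ 3.3034e-7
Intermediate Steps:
C(d) = -d/9
g = 16/1479741 (g = -(-1085 - 1*(-1517))/9/(-4439223) = -(-1085 + 1517)/9*(-1/4439223) = -1/9*432*(-1/4439223) = -48*(-1/4439223) = 16/1479741 ≈ 1.0813e-5)
1/(((311530 - 368779) + 3084414) + g) = 1/(((311530 - 368779) + 3084414) + 16/1479741) = 1/((-57249 + 3084414) + 16/1479741) = 1/(3027165 + 16/1479741) = 1/(4479420164281/1479741) = 1479741/4479420164281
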